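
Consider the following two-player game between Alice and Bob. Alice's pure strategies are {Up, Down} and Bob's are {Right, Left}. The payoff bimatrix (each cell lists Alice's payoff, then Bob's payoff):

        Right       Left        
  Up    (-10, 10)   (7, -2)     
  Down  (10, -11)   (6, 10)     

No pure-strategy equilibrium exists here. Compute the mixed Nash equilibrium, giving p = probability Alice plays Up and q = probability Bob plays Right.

Set Bob's expected payoff from Right equal to that from Left:
  Bob's payoff to Right: p·10 + (1−p)·(-11) = 21p - 11
  Bob's payoff to Left: p·(-2) + (1−p)·10 = -12p + 10
  21p - 11 = -12p + 10  ⇒  33p = 21  ⇒  p = 7/11.
For Alice to be willing to mix, Alice must be indifferent between Up and Down, which pins down Bob's mix.
  Alice's payoff from Up: q·(-10) + (1−q)·7 = -17q + 7
  Alice's payoff from Down: q·10 + (1−q)·6 = 4q + 6
  -17q + 7 = 4q + 6  ⇒  -21q = -1  ⇒  q = 1/21.

p = 7/11, q = 1/21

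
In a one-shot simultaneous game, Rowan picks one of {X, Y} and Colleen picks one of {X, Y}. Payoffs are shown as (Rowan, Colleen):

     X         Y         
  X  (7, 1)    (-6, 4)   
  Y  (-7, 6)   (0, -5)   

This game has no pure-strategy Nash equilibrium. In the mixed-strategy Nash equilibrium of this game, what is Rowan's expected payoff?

-21/10

In a mixed equilibrium Rowan is indifferent between X and Y; this condition fixes q.
  Rowan's payoff from X: q·7 + (1−q)·(-6) = 13q - 6
  Rowan's payoff from Y: q·(-7) + (1−q)·0 = -7q
  13q - 6 = -7q  ⇒  20q = 6  ⇒  q = 3/10.
At equilibrium Rowan is indifferent across rows, so Rowan's payoff equals the payoff from X: (3/10)·7 + (7/10)·(-6) = -21/10.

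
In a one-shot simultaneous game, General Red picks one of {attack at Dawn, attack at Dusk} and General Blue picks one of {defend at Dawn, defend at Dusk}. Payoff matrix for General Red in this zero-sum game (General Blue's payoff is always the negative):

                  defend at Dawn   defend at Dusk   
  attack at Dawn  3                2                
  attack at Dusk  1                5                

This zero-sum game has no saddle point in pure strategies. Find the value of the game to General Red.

v = 13/5

Set General Red's expected payoff from attack at Dawn equal to that from attack at Dusk:
  General Red's expected payoff from attack at Dawn: q·3 + (1−q)·2 = q + 2
  General Red's expected payoff from attack at Dusk: q·1 + (1−q)·5 = -4q + 5
  q + 2 = -4q + 5  ⇒  5q = 3  ⇒  q = 3/5.
The value is General Red's expected payoff against this mix (using attack at Dawn): (3/5)·3 + (2/5)·2 = 13/5.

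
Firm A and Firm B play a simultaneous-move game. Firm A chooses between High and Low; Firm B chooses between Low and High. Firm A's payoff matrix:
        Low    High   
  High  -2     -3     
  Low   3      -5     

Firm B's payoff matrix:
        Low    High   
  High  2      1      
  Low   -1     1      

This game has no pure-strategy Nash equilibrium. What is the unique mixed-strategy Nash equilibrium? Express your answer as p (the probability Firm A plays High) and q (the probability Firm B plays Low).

p = 2/3, q = 2/7

For Firm B to be willing to mix, Firm B must be indifferent between Low and High, which pins down Firm A's mix.
  Firm B's payoff to Low: p·2 + (1−p)·(-1) = 3p - 1
  Firm B's payoff to High: p·1 + (1−p)·1 = 1
  3p - 1 = 1  ⇒  3p = 2  ⇒  p = 2/3.
In a mixed equilibrium Firm A is indifferent between High and Low; this condition fixes q.
  Firm A's expected payoff from High: q·(-2) + (1−q)·(-3) = q - 3
  Firm A's expected payoff from Low: q·3 + (1−q)·(-5) = 8q - 5
  q - 3 = 8q - 5  ⇒  -7q = -2  ⇒  q = 2/7.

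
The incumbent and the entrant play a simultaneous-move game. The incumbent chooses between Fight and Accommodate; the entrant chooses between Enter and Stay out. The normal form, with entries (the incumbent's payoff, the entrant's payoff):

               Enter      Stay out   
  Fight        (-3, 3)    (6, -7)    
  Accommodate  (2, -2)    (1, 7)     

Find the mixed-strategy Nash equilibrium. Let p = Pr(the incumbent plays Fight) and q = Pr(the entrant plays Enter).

For the entrant to be willing to mix, the entrant must be indifferent between Enter and Stay out, which pins down the incumbent's mix.
  the entrant's payoff to Enter: p·3 + (1−p)·(-2) = 5p - 2
  the entrant's payoff to Stay out: p·(-7) + (1−p)·7 = -14p + 7
  5p - 2 = -14p + 7  ⇒  19p = 9  ⇒  p = 9/19.
In a mixed equilibrium the incumbent is indifferent between Fight and Accommodate; this condition fixes q.
  the incumbent's payoff to Fight: q·(-3) + (1−q)·6 = -9q + 6
  the incumbent's payoff to Accommodate: q·2 + (1−q)·1 = q + 1
  -9q + 6 = q + 1  ⇒  -10q = -5  ⇒  q = 1/2.

p = 9/19, q = 1/2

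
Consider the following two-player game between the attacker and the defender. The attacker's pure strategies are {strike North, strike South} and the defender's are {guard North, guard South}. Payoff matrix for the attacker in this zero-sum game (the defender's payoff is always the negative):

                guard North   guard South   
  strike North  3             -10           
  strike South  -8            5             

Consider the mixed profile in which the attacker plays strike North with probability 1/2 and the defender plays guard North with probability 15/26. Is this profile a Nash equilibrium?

Check the defender's indifference given the attacker's mix p = 1/2:
  payoff from guard North = 5/2; payoff from guard South = 5/2 — equal.
Check the attacker's indifference given the defender's mix q = 15/26:
  payoff from strike North = -5/2; payoff from strike South = -5/2 — equal.
Both players are indifferent, so neither can profitably deviate.

Yes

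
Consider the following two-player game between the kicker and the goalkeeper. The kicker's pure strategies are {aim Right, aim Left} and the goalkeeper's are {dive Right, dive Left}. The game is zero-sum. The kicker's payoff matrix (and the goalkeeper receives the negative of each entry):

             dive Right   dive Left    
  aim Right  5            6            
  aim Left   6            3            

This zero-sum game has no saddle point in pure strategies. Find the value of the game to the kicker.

v = 21/4

The goalkeeper's mix must leave the kicker indifferent between aim Right and aim Left.
  the kicker's expected payoff from aim Right: q·5 + (1−q)·6 = -q + 6
  the kicker's expected payoff from aim Left: q·6 + (1−q)·3 = 3q + 3
  -q + 6 = 3q + 3  ⇒  -4q = -3  ⇒  q = 3/4.
The value is the kicker's expected payoff against this mix (using aim Right): (3/4)·5 + (1/4)·6 = 21/4.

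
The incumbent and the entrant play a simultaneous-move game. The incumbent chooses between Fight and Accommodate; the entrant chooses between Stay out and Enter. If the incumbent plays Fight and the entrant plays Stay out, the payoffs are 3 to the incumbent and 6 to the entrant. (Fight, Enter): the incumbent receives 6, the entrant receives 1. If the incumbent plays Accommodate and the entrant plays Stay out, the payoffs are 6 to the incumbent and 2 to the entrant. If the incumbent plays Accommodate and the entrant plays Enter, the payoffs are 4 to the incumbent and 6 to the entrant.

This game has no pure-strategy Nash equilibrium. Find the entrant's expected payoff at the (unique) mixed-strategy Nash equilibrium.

34/9

The incumbent's mix must leave the entrant indifferent between Stay out and Enter.
  the entrant's expected payoff from Stay out: p·6 + (1−p)·2 = 4p + 2
  the entrant's expected payoff from Enter: p·1 + (1−p)·6 = -5p + 6
  4p + 2 = -5p + 6  ⇒  9p = 4  ⇒  p = 4/9.
At equilibrium the entrant is indifferent across columns, so the entrant's payoff equals the payoff from Stay out: (4/9)·6 + (5/9)·2 = 34/9.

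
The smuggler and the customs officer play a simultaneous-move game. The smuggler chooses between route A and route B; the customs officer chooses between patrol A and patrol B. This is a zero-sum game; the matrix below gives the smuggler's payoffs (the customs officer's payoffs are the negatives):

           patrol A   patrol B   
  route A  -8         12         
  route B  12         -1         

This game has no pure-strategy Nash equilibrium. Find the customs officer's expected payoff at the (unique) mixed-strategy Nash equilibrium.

-136/33

Set the customs officer's expected payoff from patrol A equal to that from patrol B:
  the customs officer's payoff from patrol A: p·8 + (1−p)·(-12) = 20p - 12
  the customs officer's payoff from patrol B: p·(-12) + (1−p)·1 = -13p + 1
  20p - 12 = -13p + 1  ⇒  33p = 13  ⇒  p = 13/33.
At equilibrium the customs officer is indifferent across columns, so the customs officer's payoff equals the payoff from patrol A: (13/33)·8 + (20/33)·(-12) = -136/33.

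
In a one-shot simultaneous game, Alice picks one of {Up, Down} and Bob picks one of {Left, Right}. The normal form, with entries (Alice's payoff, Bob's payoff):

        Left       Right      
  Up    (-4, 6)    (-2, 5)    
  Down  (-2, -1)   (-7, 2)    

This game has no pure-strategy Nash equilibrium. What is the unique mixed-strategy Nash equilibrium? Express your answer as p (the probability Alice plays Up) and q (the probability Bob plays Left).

Alice's mix must leave Bob indifferent between Left and Right.
  Bob's payoff to Left: p·6 + (1−p)·(-1) = 7p - 1
  Bob's payoff to Right: p·5 + (1−p)·2 = 3p + 2
  7p - 1 = 3p + 2  ⇒  4p = 3  ⇒  p = 3/4.
For Alice to be willing to mix, Alice must be indifferent between Up and Down, which pins down Bob's mix.
  Alice's payoff from Up: q·(-4) + (1−q)·(-2) = -2q - 2
  Alice's payoff from Down: q·(-2) + (1−q)·(-7) = 5q - 7
  -2q - 2 = 5q - 7  ⇒  -7q = -5  ⇒  q = 5/7.

p = 3/4, q = 5/7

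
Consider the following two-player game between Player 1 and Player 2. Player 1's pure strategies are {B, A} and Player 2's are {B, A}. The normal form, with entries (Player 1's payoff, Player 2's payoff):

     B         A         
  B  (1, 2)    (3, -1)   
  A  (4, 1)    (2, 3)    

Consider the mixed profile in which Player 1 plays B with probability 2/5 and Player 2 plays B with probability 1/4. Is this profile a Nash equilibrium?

Yes

Check Player 2's indifference given Player 1's mix p = 2/5:
  payoff from B = 7/5; payoff from A = 7/5 — equal.
Check Player 1's indifference given Player 2's mix q = 1/4:
  payoff from B = 5/2; payoff from A = 5/2 — equal.
Both players are indifferent, so neither can profitably deviate.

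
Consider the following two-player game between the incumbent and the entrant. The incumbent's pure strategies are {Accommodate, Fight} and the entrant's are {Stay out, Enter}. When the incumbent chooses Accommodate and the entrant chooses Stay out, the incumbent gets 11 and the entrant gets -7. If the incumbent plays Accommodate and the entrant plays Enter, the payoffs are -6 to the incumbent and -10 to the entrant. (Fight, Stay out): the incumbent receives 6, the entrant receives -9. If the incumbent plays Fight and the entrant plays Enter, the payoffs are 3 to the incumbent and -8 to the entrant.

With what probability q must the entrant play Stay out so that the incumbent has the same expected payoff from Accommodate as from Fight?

q = 9/14

The entrant's mix must leave the incumbent indifferent between Accommodate and Fight.
  the incumbent's expected payoff from Accommodate: q·11 + (1−q)·(-6) = 17q - 6
  the incumbent's expected payoff from Fight: q·6 + (1−q)·3 = 3q + 3
  17q - 6 = 3q + 3  ⇒  14q = 9  ⇒  q = 9/14.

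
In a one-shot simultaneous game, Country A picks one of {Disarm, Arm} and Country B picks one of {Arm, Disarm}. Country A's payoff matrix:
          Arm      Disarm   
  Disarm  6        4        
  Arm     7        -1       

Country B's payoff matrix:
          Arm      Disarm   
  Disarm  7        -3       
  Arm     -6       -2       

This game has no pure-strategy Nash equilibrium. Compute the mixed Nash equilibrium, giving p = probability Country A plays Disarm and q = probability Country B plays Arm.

p = 2/7, q = 5/6

For Country B to be willing to mix, Country B must be indifferent between Arm and Disarm, which pins down Country A's mix.
  Country B's payoff from Arm: p·7 + (1−p)·(-6) = 13p - 6
  Country B's payoff from Disarm: p·(-3) + (1−p)·(-2) = -p - 2
  13p - 6 = -p - 2  ⇒  14p = 4  ⇒  p = 2/7.
In a mixed equilibrium Country A is indifferent between Disarm and Arm; this condition fixes q.
  Country A's payoff from Disarm: q·6 + (1−q)·4 = 2q + 4
  Country A's payoff from Arm: q·7 + (1−q)·(-1) = 8q - 1
  2q + 4 = 8q - 1  ⇒  -6q = -5  ⇒  q = 5/6.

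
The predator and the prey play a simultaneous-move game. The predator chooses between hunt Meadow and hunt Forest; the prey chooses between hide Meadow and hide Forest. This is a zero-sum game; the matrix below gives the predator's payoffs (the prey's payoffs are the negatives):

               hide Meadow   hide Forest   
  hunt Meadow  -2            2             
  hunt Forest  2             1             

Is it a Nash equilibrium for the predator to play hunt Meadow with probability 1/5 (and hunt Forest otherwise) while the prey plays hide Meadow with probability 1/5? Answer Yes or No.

Yes

Check the prey's indifference given the predator's mix p = 1/5:
  payoff from hide Meadow = -6/5; payoff from hide Forest = -6/5 — equal.
Check the predator's indifference given the prey's mix q = 1/5:
  payoff from hunt Meadow = 6/5; payoff from hunt Forest = 6/5 — equal.
Both players are indifferent, so neither can profitably deviate.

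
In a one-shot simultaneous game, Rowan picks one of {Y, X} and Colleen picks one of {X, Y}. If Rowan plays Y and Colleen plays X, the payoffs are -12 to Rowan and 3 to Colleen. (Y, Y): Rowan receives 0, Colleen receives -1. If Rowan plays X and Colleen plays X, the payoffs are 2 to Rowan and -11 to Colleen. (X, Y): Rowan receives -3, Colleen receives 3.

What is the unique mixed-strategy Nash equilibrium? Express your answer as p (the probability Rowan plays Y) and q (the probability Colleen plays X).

Set Colleen's expected payoff from X equal to that from Y:
  Colleen's payoff from X: p·3 + (1−p)·(-11) = 14p - 11
  Colleen's payoff from Y: p·(-1) + (1−p)·3 = -4p + 3
  14p - 11 = -4p + 3  ⇒  18p = 14  ⇒  p = 7/9.
Set Rowan's expected payoff from Y equal to that from X:
  Rowan's expected payoff from Y: q·(-12) + (1−q)·0 = -12q
  Rowan's expected payoff from X: q·2 + (1−q)·(-3) = 5q - 3
  -12q = 5q - 3  ⇒  -17q = -3  ⇒  q = 3/17.

p = 7/9, q = 3/17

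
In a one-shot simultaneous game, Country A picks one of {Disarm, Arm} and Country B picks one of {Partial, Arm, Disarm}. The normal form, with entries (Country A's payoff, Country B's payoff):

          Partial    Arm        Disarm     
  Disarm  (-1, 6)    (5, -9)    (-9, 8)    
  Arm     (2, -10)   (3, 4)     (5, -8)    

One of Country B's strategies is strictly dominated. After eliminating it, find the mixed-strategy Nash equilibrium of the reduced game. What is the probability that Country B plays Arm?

q = 7/8

Country B's strategy Partial is strictly dominated by Disarm: 8 > 6 and -8 > -10. Eliminate Partial.
Set Country A's expected payoff from Disarm equal to that from Arm:
  Country A's expected payoff from Disarm: q·5 + (1−q)·(-9) = 14q - 9
  Country A's expected payoff from Arm: q·3 + (1−q)·5 = -2q + 5
  14q - 9 = -2q + 5  ⇒  16q = 14  ⇒  q = 7/8.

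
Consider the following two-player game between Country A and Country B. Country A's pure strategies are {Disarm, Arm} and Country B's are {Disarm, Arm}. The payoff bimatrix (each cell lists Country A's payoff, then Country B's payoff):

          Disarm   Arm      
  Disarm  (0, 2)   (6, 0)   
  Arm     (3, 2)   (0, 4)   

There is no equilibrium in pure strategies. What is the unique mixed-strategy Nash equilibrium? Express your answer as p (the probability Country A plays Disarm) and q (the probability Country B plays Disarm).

Country B's indifference between Disarm and Arm determines Country A's mixing probability p:
  Country B's payoff to Disarm: p·2 + (1−p)·2 = 2
  Country B's payoff to Arm: p·0 + (1−p)·4 = -4p + 4
  2 = -4p + 4  ⇒  4p = 2  ⇒  p = 1/2.
Set Country A's expected payoff from Disarm equal to that from Arm:
  Country A's payoff from Disarm: q·0 + (1−q)·6 = -6q + 6
  Country A's payoff from Arm: q·3 + (1−q)·0 = 3q
  -6q + 6 = 3q  ⇒  -9q = -6  ⇒  q = 2/3.

p = 1/2, q = 2/3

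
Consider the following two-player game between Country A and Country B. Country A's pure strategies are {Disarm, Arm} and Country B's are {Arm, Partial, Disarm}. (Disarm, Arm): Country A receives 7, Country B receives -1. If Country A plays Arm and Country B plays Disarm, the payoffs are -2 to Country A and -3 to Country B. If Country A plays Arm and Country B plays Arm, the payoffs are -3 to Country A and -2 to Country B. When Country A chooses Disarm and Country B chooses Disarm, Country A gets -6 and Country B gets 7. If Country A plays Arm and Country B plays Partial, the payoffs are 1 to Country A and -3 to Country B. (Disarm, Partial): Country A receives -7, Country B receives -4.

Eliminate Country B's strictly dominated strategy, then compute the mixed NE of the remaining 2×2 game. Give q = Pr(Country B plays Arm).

Country B's strategy Partial is strictly dominated by Arm: -1 > -4 and -2 > -3. Eliminate Partial.
In a mixed equilibrium Country A is indifferent between Disarm and Arm; this condition fixes q.
  Country A's payoff to Disarm: q·7 + (1−q)·(-6) = 13q - 6
  Country A's payoff to Arm: q·(-3) + (1−q)·(-2) = -q - 2
  13q - 6 = -q - 2  ⇒  14q = 4  ⇒  q = 2/7.

q = 2/7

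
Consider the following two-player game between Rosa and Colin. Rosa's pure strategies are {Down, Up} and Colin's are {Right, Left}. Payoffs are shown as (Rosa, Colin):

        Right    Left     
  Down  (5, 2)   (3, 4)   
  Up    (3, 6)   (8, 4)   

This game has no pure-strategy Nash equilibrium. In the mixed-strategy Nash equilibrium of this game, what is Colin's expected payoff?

In a mixed equilibrium Colin is indifferent between Right and Left; this condition fixes p.
  Colin's payoff to Right: p·2 + (1−p)·6 = -4p + 6
  Colin's payoff to Left: p·4 + (1−p)·4 = 4
  -4p + 6 = 4  ⇒  -4p = -2  ⇒  p = 1/2.
At equilibrium Colin is indifferent across columns, so Colin's payoff equals the payoff from Right: (1/2)·2 + (1/2)·6 = 4.

4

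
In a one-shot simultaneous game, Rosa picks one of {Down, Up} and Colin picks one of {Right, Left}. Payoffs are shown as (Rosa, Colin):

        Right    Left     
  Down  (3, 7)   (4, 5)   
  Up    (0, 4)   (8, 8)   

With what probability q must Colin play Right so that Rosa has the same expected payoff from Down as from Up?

q = 4/7

Colin's mix must leave Rosa indifferent between Down and Up.
  Rosa's payoff to Down: q·3 + (1−q)·4 = -q + 4
  Rosa's payoff to Up: q·0 + (1−q)·8 = -8q + 8
  -q + 4 = -8q + 8  ⇒  7q = 4  ⇒  q = 4/7.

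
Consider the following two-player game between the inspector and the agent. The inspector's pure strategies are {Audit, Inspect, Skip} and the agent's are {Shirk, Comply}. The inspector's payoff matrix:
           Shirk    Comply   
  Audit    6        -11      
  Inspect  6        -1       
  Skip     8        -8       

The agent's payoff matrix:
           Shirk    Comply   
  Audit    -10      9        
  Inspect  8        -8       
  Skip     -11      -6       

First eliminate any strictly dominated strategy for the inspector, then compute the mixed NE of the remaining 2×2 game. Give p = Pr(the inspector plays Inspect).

p = 5/21

The inspector's strategy Audit is strictly dominated by Skip: 8 > 6 and -8 > -11. Eliminate Audit.
Set the agent's expected payoff from Shirk equal to that from Comply:
  the agent's payoff from Shirk: p·8 + (1−p)·(-11) = 19p - 11
  the agent's payoff from Comply: p·(-8) + (1−p)·(-6) = -2p - 6
  19p - 11 = -2p - 6  ⇒  21p = 5  ⇒  p = 5/21.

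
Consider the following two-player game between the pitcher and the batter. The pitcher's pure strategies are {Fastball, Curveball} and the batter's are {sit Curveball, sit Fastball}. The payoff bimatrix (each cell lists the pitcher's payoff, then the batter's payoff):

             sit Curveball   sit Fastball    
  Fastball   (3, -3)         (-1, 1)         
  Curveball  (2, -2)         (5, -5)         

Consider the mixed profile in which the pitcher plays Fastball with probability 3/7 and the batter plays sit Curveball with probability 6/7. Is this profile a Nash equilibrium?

Check the batter's indifference given the pitcher's mix p = 3/7:
  payoff from sit Curveball = -17/7; payoff from sit Fastball = -17/7 — equal.
Check the pitcher's indifference given the batter's mix q = 6/7:
  payoff from Fastball = 17/7; payoff from Curveball = 17/7 — equal.
Both players are indifferent, so neither can profitably deviate.

Yes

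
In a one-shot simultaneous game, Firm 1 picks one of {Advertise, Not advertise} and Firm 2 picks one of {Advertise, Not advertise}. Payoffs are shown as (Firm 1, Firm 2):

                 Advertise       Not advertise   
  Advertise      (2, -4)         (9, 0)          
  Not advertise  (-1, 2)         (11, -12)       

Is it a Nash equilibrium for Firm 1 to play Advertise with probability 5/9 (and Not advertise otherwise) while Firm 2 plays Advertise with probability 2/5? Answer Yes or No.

Given Firm 1's mix p = 5/9, Firm 2's payoff from Advertise is -4/3 but from Not advertise is -16/3. Firm 2 strictly prefers Advertise, so Firm 2 would not mix.
So the proposed profile is not a Nash equilibrium.

No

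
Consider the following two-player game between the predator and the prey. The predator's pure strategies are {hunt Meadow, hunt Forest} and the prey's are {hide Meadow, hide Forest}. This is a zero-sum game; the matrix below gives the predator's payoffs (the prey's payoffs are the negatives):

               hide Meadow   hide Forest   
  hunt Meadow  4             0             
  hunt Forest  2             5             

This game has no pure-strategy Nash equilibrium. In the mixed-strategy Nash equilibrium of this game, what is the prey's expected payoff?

-20/7

Set the prey's expected payoff from hide Meadow equal to that from hide Forest:
  the prey's expected payoff from hide Meadow: p·(-4) + (1−p)·(-2) = -2p - 2
  the prey's expected payoff from hide Forest: p·0 + (1−p)·(-5) = 5p - 5
  -2p - 2 = 5p - 5  ⇒  -7p = -3  ⇒  p = 3/7.
At equilibrium the prey is indifferent across columns, so the prey's payoff equals the payoff from hide Meadow: (3/7)·(-4) + (4/7)·(-2) = -20/7.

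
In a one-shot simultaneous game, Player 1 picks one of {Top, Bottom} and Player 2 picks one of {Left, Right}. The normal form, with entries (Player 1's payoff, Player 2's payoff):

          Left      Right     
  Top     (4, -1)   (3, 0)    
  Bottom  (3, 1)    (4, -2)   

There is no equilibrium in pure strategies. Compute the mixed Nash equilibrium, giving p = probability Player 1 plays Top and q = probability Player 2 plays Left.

p = 3/4, q = 1/2

In a mixed equilibrium Player 2 is indifferent between Left and Right; this condition fixes p.
  Player 2's expected payoff from Left: p·(-1) + (1−p)·1 = -2p + 1
  Player 2's expected payoff from Right: p·0 + (1−p)·(-2) = 2p - 2
  -2p + 1 = 2p - 2  ⇒  -4p = -3  ⇒  p = 3/4.
Set Player 1's expected payoff from Top equal to that from Bottom:
  Player 1's expected payoff from Top: q·4 + (1−q)·3 = q + 3
  Player 1's expected payoff from Bottom: q·3 + (1−q)·4 = -q + 4
  q + 3 = -q + 4  ⇒  2q = 1  ⇒  q = 1/2.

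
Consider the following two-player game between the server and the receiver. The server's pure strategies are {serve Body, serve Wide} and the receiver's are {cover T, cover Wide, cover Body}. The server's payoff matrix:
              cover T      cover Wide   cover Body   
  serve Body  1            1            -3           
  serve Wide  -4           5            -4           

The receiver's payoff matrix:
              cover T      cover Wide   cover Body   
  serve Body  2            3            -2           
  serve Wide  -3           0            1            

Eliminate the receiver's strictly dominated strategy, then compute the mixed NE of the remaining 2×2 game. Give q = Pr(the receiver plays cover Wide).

The receiver's strategy cover T is strictly dominated by cover Wide: 3 > 2 and 0 > -3. Eliminate cover T.
In a mixed equilibrium the server is indifferent between serve Body and serve Wide; this condition fixes q.
  the server's payoff from serve Body: q·1 + (1−q)·(-3) = 4q - 3
  the server's payoff from serve Wide: q·5 + (1−q)·(-4) = 9q - 4
  4q - 3 = 9q - 4  ⇒  -5q = -1  ⇒  q = 1/5.

q = 1/5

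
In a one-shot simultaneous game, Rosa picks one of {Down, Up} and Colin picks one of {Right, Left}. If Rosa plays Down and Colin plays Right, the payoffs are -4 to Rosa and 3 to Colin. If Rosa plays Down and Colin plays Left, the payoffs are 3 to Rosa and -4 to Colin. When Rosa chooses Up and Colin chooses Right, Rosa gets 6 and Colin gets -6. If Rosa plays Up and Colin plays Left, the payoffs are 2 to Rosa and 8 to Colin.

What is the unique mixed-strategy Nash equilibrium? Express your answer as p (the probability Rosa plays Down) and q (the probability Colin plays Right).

Colin's indifference between Right and Left determines Rosa's mixing probability p:
  Colin's expected payoff from Right: p·3 + (1−p)·(-6) = 9p - 6
  Colin's expected payoff from Left: p·(-4) + (1−p)·8 = -12p + 8
  9p - 6 = -12p + 8  ⇒  21p = 14  ⇒  p = 2/3.
Rosa's indifference between Down and Up determines Colin's mixing probability q:
  Rosa's expected payoff from Down: q·(-4) + (1−q)·3 = -7q + 3
  Rosa's expected payoff from Up: q·6 + (1−q)·2 = 4q + 2
  -7q + 3 = 4q + 2  ⇒  -11q = -1  ⇒  q = 1/11.

p = 2/3, q = 1/11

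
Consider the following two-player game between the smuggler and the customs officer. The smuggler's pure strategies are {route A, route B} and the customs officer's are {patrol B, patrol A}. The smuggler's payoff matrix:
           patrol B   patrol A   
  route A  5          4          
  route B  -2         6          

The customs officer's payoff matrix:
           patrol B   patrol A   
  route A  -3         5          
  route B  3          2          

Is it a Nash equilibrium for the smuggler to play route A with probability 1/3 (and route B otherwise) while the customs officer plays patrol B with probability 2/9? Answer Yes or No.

No

Given the smuggler's mix p = 1/3, the customs officer's payoff from patrol B is 1 but from patrol A is 3. The customs officer strictly prefers patrol A, so the customs officer would not mix.
So the proposed profile is not a Nash equilibrium.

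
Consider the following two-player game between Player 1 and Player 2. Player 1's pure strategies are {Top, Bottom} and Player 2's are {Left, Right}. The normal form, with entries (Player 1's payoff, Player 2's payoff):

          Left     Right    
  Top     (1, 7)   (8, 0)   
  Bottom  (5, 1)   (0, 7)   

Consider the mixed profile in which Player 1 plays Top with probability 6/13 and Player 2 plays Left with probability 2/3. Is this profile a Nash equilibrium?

Yes

Check Player 2's indifference given Player 1's mix p = 6/13:
  payoff from Left = 49/13; payoff from Right = 49/13 — equal.
Check Player 1's indifference given Player 2's mix q = 2/3:
  payoff from Top = 10/3; payoff from Bottom = 10/3 — equal.
Both players are indifferent, so neither can profitably deviate.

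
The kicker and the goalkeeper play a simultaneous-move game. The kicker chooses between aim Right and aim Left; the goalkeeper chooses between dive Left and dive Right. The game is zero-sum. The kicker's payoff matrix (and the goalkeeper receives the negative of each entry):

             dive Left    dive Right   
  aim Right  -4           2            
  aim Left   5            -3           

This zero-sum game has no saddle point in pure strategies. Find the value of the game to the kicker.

v = -1/7

The goalkeeper's mix must leave the kicker indifferent between aim Right and aim Left.
  the kicker's payoff from aim Right: q·(-4) + (1−q)·2 = -6q + 2
  the kicker's payoff from aim Left: q·5 + (1−q)·(-3) = 8q - 3
  -6q + 2 = 8q - 3  ⇒  -14q = -5  ⇒  q = 5/14.
The value is the kicker's expected payoff against this mix (using aim Right): (5/14)·(-4) + (9/14)·2 = -1/7.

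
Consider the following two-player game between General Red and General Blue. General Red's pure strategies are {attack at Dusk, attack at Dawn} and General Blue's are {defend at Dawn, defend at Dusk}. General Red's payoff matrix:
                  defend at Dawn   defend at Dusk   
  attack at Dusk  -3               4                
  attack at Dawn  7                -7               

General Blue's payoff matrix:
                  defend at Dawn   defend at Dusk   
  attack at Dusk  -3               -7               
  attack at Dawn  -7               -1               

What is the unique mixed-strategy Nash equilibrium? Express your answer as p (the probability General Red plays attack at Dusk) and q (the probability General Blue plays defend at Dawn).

p = 3/5, q = 11/21

In a mixed equilibrium General Blue is indifferent between defend at Dawn and defend at Dusk; this condition fixes p.
  General Blue's payoff from defend at Dawn: p·(-3) + (1−p)·(-7) = 4p - 7
  General Blue's payoff from defend at Dusk: p·(-7) + (1−p)·(-1) = -6p - 1
  4p - 7 = -6p - 1  ⇒  10p = 6  ⇒  p = 3/5.
For General Red to be willing to mix, General Red must be indifferent between attack at Dusk and attack at Dawn, which pins down General Blue's mix.
  General Red's payoff from attack at Dusk: q·(-3) + (1−q)·4 = -7q + 4
  General Red's payoff from attack at Dawn: q·7 + (1−q)·(-7) = 14q - 7
  -7q + 4 = 14q - 7  ⇒  -21q = -11  ⇒  q = 11/21.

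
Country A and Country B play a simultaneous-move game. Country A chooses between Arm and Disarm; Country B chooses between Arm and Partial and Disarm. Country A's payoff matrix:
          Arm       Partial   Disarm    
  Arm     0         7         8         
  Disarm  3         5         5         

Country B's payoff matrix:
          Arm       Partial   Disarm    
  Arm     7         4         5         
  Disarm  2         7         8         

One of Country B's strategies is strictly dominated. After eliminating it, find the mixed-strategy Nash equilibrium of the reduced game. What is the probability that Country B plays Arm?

Country B's strategy Partial is strictly dominated by Disarm: 5 > 4 and 8 > 7. Eliminate Partial.
Set Country A's expected payoff from Arm equal to that from Disarm:
  Country A's payoff from Arm: q·0 + (1−q)·8 = -8q + 8
  Country A's payoff from Disarm: q·3 + (1−q)·5 = -2q + 5
  -8q + 8 = -2q + 5  ⇒  -6q = -3  ⇒  q = 1/2.

q = 1/2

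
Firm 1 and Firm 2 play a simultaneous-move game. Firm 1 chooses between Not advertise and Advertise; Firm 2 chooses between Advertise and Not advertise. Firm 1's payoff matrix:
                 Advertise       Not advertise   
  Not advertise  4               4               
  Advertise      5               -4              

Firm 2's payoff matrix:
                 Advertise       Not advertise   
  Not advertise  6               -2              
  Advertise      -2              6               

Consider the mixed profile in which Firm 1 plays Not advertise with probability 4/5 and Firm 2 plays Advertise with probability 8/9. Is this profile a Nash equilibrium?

No

Given Firm 1's mix p = 4/5, Firm 2's payoff from Advertise is 22/5 but from Not advertise is -2/5. Firm 2 strictly prefers Advertise, so Firm 2 would not mix.
So the proposed profile is not a Nash equilibrium.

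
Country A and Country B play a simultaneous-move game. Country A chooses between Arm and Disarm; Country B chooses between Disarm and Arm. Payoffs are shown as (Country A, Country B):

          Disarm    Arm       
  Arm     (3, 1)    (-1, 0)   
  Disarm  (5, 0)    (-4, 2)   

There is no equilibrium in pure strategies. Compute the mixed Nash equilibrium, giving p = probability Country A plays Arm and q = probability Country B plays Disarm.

Country B's indifference between Disarm and Arm determines Country A's mixing probability p:
  Country B's expected payoff from Disarm: p·1 + (1−p)·0 = p
  Country B's expected payoff from Arm: p·0 + (1−p)·2 = -2p + 2
  p = -2p + 2  ⇒  3p = 2  ⇒  p = 2/3.
For Country A to be willing to mix, Country A must be indifferent between Arm and Disarm, which pins down Country B's mix.
  Country A's payoff to Arm: q·3 + (1−q)·(-1) = 4q - 1
  Country A's payoff to Disarm: q·5 + (1−q)·(-4) = 9q - 4
  4q - 1 = 9q - 4  ⇒  -5q = -3  ⇒  q = 3/5.

p = 2/3, q = 3/5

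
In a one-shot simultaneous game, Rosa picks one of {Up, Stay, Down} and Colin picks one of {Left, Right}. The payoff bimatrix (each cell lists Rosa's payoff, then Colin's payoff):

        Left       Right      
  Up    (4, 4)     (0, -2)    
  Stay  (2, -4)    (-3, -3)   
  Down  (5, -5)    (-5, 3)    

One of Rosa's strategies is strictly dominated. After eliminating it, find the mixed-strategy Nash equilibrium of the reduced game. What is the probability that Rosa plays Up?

p = 4/7

Rosa's strategy Stay is strictly dominated by Up: 4 > 2 and 0 > -3. Eliminate Stay.
Colin's indifference between Left and Right determines Rosa's mixing probability p:
  Colin's payoff from Left: p·4 + (1−p)·(-5) = 9p - 5
  Colin's payoff from Right: p·(-2) + (1−p)·3 = -5p + 3
  9p - 5 = -5p + 3  ⇒  14p = 8  ⇒  p = 4/7.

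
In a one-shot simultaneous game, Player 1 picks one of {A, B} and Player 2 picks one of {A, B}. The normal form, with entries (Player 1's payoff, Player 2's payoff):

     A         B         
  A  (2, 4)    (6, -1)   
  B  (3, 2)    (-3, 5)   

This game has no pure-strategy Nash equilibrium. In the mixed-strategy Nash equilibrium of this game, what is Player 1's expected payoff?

For Player 1 to be willing to mix, Player 1 must be indifferent between A and B, which pins down Player 2's mix.
  Player 1's payoff to A: q·2 + (1−q)·6 = -4q + 6
  Player 1's payoff to B: q·3 + (1−q)·(-3) = 6q - 3
  -4q + 6 = 6q - 3  ⇒  -10q = -9  ⇒  q = 9/10.
At equilibrium Player 1 is indifferent across rows, so Player 1's payoff equals the payoff from A: (9/10)·2 + (1/10)·6 = 12/5.

12/5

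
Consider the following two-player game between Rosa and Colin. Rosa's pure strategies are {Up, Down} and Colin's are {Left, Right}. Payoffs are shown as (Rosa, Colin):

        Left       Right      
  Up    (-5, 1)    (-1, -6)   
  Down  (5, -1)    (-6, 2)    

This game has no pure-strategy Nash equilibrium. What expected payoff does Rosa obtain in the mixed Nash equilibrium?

-7/3

For Rosa to be willing to mix, Rosa must be indifferent between Up and Down, which pins down Colin's mix.
  Rosa's payoff from Up: q·(-5) + (1−q)·(-1) = -4q - 1
  Rosa's payoff from Down: q·5 + (1−q)·(-6) = 11q - 6
  -4q - 1 = 11q - 6  ⇒  -15q = -5  ⇒  q = 1/3.
At equilibrium Rosa is indifferent across rows, so Rosa's payoff equals the payoff from Up: (1/3)·(-5) + (2/3)·(-1) = -7/3.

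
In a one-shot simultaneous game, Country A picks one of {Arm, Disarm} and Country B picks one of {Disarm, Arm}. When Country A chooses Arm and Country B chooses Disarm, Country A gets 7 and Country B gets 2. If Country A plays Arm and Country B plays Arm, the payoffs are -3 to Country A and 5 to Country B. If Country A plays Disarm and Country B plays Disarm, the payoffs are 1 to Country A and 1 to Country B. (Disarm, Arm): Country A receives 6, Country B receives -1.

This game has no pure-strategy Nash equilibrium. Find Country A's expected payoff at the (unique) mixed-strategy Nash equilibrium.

3

Set Country A's expected payoff from Arm equal to that from Disarm:
  Country A's payoff from Arm: q·7 + (1−q)·(-3) = 10q - 3
  Country A's payoff from Disarm: q·1 + (1−q)·6 = -5q + 6
  10q - 3 = -5q + 6  ⇒  15q = 9  ⇒  q = 3/5.
At equilibrium Country A is indifferent across rows, so Country A's payoff equals the payoff from Arm: (3/5)·7 + (2/5)·(-3) = 3.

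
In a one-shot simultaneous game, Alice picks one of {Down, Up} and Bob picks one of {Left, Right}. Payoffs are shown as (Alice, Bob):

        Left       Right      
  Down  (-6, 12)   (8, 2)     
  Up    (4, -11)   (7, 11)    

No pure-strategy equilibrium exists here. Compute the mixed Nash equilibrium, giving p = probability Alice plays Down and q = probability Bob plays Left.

Alice's mix must leave Bob indifferent between Left and Right.
  Bob's expected payoff from Left: p·12 + (1−p)·(-11) = 23p - 11
  Bob's expected payoff from Right: p·2 + (1−p)·11 = -9p + 11
  23p - 11 = -9p + 11  ⇒  32p = 22  ⇒  p = 11/16.
Bob's mix must leave Alice indifferent between Down and Up.
  Alice's payoff from Down: q·(-6) + (1−q)·8 = -14q + 8
  Alice's payoff from Up: q·4 + (1−q)·7 = -3q + 7
  -14q + 8 = -3q + 7  ⇒  -11q = -1  ⇒  q = 1/11.

p = 11/16, q = 1/11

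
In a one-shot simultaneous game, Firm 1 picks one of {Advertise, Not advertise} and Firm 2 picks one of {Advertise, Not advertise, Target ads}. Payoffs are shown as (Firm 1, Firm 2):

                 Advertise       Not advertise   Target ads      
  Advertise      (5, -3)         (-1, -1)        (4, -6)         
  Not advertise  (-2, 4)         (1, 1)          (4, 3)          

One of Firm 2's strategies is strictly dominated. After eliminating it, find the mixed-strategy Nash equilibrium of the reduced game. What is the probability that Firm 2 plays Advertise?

q = 2/9

Firm 2's strategy Target ads is strictly dominated by Advertise: -3 > -6 and 4 > 3. Eliminate Target ads.
In a mixed equilibrium Firm 1 is indifferent between Advertise and Not advertise; this condition fixes q.
  Firm 1's expected payoff from Advertise: q·5 + (1−q)·(-1) = 6q - 1
  Firm 1's expected payoff from Not advertise: q·(-2) + (1−q)·1 = -3q + 1
  6q - 1 = -3q + 1  ⇒  9q = 2  ⇒  q = 2/9.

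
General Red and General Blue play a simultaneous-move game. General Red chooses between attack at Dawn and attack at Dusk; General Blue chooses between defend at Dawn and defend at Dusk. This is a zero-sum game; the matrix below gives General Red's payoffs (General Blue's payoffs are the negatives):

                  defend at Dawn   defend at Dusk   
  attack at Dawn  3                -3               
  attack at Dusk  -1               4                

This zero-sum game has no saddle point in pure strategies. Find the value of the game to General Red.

Set General Red's expected payoff from attack at Dawn equal to that from attack at Dusk:
  General Red's payoff to attack at Dawn: q·3 + (1−q)·(-3) = 6q - 3
  General Red's payoff to attack at Dusk: q·(-1) + (1−q)·4 = -5q + 4
  6q - 3 = -5q + 4  ⇒  11q = 7  ⇒  q = 7/11.
The value is General Red's expected payoff against this mix (using attack at Dawn): (7/11)·3 + (4/11)·(-3) = 9/11.

v = 9/11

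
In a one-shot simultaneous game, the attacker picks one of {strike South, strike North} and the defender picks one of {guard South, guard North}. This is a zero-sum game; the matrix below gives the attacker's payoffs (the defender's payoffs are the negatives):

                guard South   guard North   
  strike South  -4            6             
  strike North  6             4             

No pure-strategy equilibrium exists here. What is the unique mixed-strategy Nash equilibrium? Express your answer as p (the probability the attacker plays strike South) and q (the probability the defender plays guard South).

In a mixed equilibrium the defender is indifferent between guard South and guard North; this condition fixes p.
  the defender's payoff from guard South: p·4 + (1−p)·(-6) = 10p - 6
  the defender's payoff from guard North: p·(-6) + (1−p)·(-4) = -2p - 4
  10p - 6 = -2p - 4  ⇒  12p = 2  ⇒  p = 1/6.
Set the attacker's expected payoff from strike South equal to that from strike North:
  the attacker's payoff to strike South: q·(-4) + (1−q)·6 = -10q + 6
  the attacker's payoff to strike North: q·6 + (1−q)·4 = 2q + 4
  -10q + 6 = 2q + 4  ⇒  -12q = -2  ⇒  q = 1/6.

p = 1/6, q = 1/6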